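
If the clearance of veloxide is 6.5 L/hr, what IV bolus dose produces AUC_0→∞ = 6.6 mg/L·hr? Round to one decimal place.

Dose = 42.9 mg

Dose_iv = CL × AUC_0→∞
     = 6.5 × 6.6 = 42.9 mg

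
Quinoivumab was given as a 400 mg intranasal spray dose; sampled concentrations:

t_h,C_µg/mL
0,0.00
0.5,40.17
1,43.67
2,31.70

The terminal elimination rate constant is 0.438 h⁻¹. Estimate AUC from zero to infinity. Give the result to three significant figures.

AUC = 141 µg/mL·h

Trapezoidal AUC_0→2:
  [0→0.5]: (0.00+40.17)/2 × 0.5 = 10.0425
  [0.5→1]: (40.17+43.67)/2 × 0.5 = 20.96
  [1→2]: (43.67+31.70)/2 × 1 = 37.685
  Sum = 68.6875 µg/mL·h
Extrapolated tail: C_last / k_e = 31.70 / 0.438 = 72.374
AUC_0→∞ = 68.6875 + 72.374 = 141.0615 µg/mL·h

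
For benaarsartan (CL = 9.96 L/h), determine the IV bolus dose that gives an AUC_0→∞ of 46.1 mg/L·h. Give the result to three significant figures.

Dose = 459 mg

Dose_iv = CL × AUC_0→∞
     = 9.96 × 46.1 = 459.156 mg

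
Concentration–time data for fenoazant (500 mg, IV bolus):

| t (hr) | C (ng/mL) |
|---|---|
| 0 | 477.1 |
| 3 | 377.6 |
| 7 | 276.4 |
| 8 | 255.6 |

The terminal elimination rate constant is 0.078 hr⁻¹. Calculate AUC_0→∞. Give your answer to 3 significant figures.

AUC = 6130 ng/mL·hr

Trapezoidal AUC_0→8:
  [0→3]: (477.1+377.6)/2 × 3 = 1282.05
  [3→7]: (377.6+276.4)/2 × 4 = 1308.0
  [7→8]: (276.4+255.6)/2 × 1 = 266.0
  Sum = 2856.05 ng/mL·hr
Extrapolated tail: C_last / k_e = 255.6 / 0.078 = 3276.923
AUC_0→∞ = 2856.05 + 3276.923 = 6132.973 ng/mL·hr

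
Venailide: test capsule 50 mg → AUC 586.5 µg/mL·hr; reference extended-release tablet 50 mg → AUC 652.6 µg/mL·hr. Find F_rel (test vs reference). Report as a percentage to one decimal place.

F_rel = 89.9%

F_rel = (AUC_test/D_test) / (AUC_ref/D_ref)
      = (586.5/50) / (652.6/50)
      = 11.73 / 13.052 = 0.8987 = 89.87%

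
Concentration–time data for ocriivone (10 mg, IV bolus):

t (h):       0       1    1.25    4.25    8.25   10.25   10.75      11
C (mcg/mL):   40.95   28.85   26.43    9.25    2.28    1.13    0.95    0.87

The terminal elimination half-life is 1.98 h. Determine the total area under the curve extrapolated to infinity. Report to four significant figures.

AUC = 125.0 mcg/mL·h

Trapezoidal AUC_0→11:
  [0→1]: (40.95+28.85)/2 × 1 = 34.9
  [1→1.25]: (28.85+26.43)/2 × 0.25 = 6.91
  [1.25→4.25]: (26.43+9.25)/2 × 3 = 53.52
  [4.25→8.25]: (9.25+2.28)/2 × 4 = 23.06
  [8.25→10.25]: (2.28+1.13)/2 × 2 = 3.41
  [10.25→10.75]: (1.13+0.95)/2 × 0.5 = 0.52
  [10.75→11]: (0.95+0.87)/2 × 0.25 = 0.2275
  Sum = 122.5475 mcg/mL·h
k_e = ln2 / t½ = 0.693147 / 1.98 = 0.3501 h^-1
Extrapolated tail: C_last / k_e = 0.87 / 0.3501 = 2.485
AUC_0→∞ = 122.5475 + 2.485 = 125.0325 mcg/mL·h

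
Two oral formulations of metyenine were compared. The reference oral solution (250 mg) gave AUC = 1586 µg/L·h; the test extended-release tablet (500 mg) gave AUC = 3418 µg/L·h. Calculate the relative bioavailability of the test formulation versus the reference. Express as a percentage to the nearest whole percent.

F_rel = 108%

F_rel = (AUC_test/D_test) / (AUC_ref/D_ref)
      = (3418/500) / (1586/250)
      = 6.836 / 6.344 = 1.0776 = 107.76%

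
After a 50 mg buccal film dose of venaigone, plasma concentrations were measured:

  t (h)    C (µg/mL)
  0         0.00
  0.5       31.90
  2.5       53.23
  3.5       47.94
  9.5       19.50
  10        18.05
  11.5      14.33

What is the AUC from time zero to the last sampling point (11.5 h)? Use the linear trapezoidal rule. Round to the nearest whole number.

Trapezoidal AUC_0→11.5:
  [0→0.5]: (0.00+31.90)/2 × 0.5 = 7.975
  [0.5→2.5]: (31.90+53.23)/2 × 2 = 85.13
  [2.5→3.5]: (53.23+47.94)/2 × 1 = 50.585
  [3.5→9.5]: (47.94+19.50)/2 × 6 = 202.32
  [9.5→10]: (19.50+18.05)/2 × 0.5 = 9.3875
  [10→11.5]: (18.05+14.33)/2 × 1.5 = 24.285
  Sum = 379.6825 µg/mL·h

AUC = 380 µg/mL·h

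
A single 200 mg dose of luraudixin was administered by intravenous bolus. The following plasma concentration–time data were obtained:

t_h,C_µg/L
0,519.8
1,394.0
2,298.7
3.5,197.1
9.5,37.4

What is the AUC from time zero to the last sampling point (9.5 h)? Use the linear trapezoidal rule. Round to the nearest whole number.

Trapezoidal AUC_0→9.5:
  [0→1]: (519.8+394.0)/2 × 1 = 456.9
  [1→2]: (394.0+298.7)/2 × 1 = 346.35
  [2→3.5]: (298.7+197.1)/2 × 1.5 = 371.85
  [3.5→9.5]: (197.1+37.4)/2 × 6 = 703.5
  Sum = 1878.6 µg/L·h

AUC = 1879 µg/L·h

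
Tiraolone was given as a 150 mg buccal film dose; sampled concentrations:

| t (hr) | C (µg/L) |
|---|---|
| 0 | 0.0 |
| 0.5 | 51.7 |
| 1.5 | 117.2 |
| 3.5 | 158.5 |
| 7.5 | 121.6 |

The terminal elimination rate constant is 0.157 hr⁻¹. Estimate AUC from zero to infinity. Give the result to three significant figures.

Trapezoidal AUC_0→7.5:
  [0→0.5]: (0.0+51.7)/2 × 0.5 = 12.925
  [0.5→1.5]: (51.7+117.2)/2 × 1 = 84.45
  [1.5→3.5]: (117.2+158.5)/2 × 2 = 275.7
  [3.5→7.5]: (158.5+121.6)/2 × 4 = 560.2
  Sum = 933.275 µg/L·hr
Extrapolated tail: C_last / k_e = 121.6 / 0.157 = 774.522
AUC_0→∞ = 933.275 + 774.522 = 1707.797 µg/L·hr

AUC = 1710 µg/L·hr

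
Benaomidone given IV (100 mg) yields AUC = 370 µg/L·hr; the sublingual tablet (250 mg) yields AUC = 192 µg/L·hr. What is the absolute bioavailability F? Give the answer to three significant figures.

F = 0.208

F = (AUC_ev / D_ev) / (AUC_iv / D_iv)
  = (192/250) / (370/100)
  = 0.768 / 3.7 = 0.2076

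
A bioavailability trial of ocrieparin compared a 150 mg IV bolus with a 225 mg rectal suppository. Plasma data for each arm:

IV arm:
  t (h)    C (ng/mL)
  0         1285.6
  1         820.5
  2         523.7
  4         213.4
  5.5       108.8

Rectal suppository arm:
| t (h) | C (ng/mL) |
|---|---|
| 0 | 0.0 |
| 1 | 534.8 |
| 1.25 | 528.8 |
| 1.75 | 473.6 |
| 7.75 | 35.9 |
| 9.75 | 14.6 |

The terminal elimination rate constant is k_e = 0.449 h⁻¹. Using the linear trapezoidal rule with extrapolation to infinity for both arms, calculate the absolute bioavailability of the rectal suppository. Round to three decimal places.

Trapezoidal AUC_0→5.5 (IV):
  [0→1]: (1285.6+820.5)/2 × 1 = 1053.05
  [1→2]: (820.5+523.7)/2 × 1 = 672.1
  [2→4]: (523.7+213.4)/2 × 2 = 737.1
  [4→5.5]: (213.4+108.8)/2 × 1.5 = 241.65
  Sum = 2703.9 ng/mL·h
IV tail: 108.8/0.449 = 242.316; AUC_iv,0→∞ = 2703.9 + 242.316 = 2946.216 ng/mL·h
Trapezoidal AUC_0→9.75 (rectal suppository):
  [0→1]: (0.0+534.8)/2 × 1 = 267.4
  [1→1.25]: (534.8+528.8)/2 × 0.25 = 132.95
  [1.25→1.75]: (528.8+473.6)/2 × 0.5 = 250.6
  [1.75→7.75]: (473.6+35.9)/2 × 6 = 1528.5
  [7.75→9.75]: (35.9+14.6)/2 × 2 = 50.5
  Sum = 2229.95 ng/mL·h
rectal suppository tail: 14.6/0.449 = 32.517; AUC_ev,0→∞ = 2229.95 + 32.517 = 2262.467 ng/mL·h
F = (AUC_ev/D_ev)/(AUC_iv/D_iv) = (2262.467/225)/(2946.216/150) = 10.0554/19.64144 = 0.5119

F = 0.512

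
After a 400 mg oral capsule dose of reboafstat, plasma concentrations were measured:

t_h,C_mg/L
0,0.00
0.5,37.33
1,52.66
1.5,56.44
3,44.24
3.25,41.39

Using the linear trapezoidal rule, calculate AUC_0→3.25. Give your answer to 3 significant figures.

AUC = 145 mg/L·h

Trapezoidal AUC_0→3.25:
  [0→0.5]: (0.00+37.33)/2 × 0.5 = 9.3325
  [0.5→1]: (37.33+52.66)/2 × 0.5 = 22.4975
  [1→1.5]: (52.66+56.44)/2 × 0.5 = 27.275
  [1.5→3]: (56.44+44.24)/2 × 1.5 = 75.51
  [3→3.25]: (44.24+41.39)/2 × 0.25 = 10.70375
  Sum = 145.31875 mg/L·h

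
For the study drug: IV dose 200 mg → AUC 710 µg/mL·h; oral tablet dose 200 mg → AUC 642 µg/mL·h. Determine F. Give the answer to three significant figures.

F = 0.904

F = (AUC_ev / D_ev) / (AUC_iv / D_iv)
  = (642/200) / (710/200)
  = 3.21 / 3.55 = 0.9042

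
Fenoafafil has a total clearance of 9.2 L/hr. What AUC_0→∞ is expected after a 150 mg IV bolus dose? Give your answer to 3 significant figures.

AUC = 16.3 mg/L·hr

AUC_0→∞ = Dose_iv / CL
        = 150 / 9.2 = 16.3043 mg/L·hr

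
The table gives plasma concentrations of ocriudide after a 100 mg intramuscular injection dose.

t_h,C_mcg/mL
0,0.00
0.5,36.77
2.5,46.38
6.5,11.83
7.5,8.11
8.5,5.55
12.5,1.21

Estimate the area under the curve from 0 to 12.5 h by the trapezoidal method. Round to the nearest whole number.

AUC = 239 mcg/mL·h

Trapezoidal AUC_0→12.5:
  [0→0.5]: (0.00+36.77)/2 × 0.5 = 9.1925
  [0.5→2.5]: (36.77+46.38)/2 × 2 = 83.15
  [2.5→6.5]: (46.38+11.83)/2 × 4 = 116.42
  [6.5→7.5]: (11.83+8.11)/2 × 1 = 9.97
  [7.5→8.5]: (8.11+5.55)/2 × 1 = 6.83
  [8.5→12.5]: (5.55+1.21)/2 × 4 = 13.52
  Sum = 239.0825 mcg/mL·h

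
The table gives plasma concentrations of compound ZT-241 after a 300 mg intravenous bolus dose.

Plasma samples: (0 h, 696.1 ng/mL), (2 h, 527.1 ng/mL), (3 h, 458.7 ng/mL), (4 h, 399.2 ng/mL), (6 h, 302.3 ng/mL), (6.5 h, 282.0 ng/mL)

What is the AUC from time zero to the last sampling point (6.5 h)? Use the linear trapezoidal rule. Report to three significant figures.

AUC = 2990 ng/mL·h

Trapezoidal AUC_0→6.5:
  [0→2]: (696.1+527.1)/2 × 2 = 1223.2
  [2→3]: (527.1+458.7)/2 × 1 = 492.9
  [3→4]: (458.7+399.2)/2 × 1 = 428.95
  [4→6]: (399.2+302.3)/2 × 2 = 701.5
  [6→6.5]: (302.3+282.0)/2 × 0.5 = 146.075
  Sum = 2992.625 ng/mL·h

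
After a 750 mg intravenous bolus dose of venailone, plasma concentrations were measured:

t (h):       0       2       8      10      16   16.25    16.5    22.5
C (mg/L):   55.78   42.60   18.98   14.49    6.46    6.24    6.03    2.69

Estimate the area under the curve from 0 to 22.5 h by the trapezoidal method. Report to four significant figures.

Trapezoidal AUC_0→22.5:
  [0→2]: (55.78+42.60)/2 × 2 = 98.38
  [2→8]: (42.60+18.98)/2 × 6 = 184.74
  [8→10]: (18.98+14.49)/2 × 2 = 33.47
  [10→16]: (14.49+6.46)/2 × 6 = 62.85
  [16→16.25]: (6.46+6.24)/2 × 0.25 = 1.5875
  [16.25→16.5]: (6.24+6.03)/2 × 0.25 = 1.53375
  [16.5→22.5]: (6.03+2.69)/2 × 6 = 26.16
  Sum = 408.72125 mg/L·h

AUC = 408.7 mg/L·h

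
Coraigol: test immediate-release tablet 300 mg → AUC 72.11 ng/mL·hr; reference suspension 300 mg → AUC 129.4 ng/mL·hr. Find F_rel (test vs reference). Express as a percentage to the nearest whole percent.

F_rel = 56%

F_rel = (AUC_test/D_test) / (AUC_ref/D_ref)
      = (72.11/300) / (129.4/300)
      = 0.240367 / 0.431333 = 0.5573 = 55.73%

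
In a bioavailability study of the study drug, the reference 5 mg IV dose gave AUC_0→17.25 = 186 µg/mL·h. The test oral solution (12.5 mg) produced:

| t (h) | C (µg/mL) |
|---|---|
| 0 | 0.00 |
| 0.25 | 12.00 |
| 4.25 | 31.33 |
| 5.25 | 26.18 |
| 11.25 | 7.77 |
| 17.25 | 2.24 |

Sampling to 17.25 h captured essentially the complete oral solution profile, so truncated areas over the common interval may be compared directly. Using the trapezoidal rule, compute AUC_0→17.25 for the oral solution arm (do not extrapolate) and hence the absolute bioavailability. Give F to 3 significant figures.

Trapezoidal AUC_0→17.25 (oral solution):
  [0→0.25]: (0.00+12.00)/2 × 0.25 = 1.5
  [0.25→4.25]: (12.00+31.33)/2 × 4 = 86.66
  [4.25→5.25]: (31.33+26.18)/2 × 1 = 28.755
  [5.25→11.25]: (26.18+7.77)/2 × 6 = 101.85
  [11.25→17.25]: (7.77+2.24)/2 × 6 = 30.03
  Sum = 248.795 µg/mL·h
F = (AUC_ev/D_ev)/(AUC_iv/D_iv) = (248.795/12.5)/(186/5) = 19.9036/37.2 = 0.5350

F = 0.535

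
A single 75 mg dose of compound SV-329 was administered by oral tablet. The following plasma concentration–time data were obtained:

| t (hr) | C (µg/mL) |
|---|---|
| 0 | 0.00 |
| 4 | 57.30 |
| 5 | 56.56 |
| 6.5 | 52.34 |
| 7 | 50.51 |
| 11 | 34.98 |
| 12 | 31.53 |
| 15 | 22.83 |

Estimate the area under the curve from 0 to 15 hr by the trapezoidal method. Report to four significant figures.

AUC = 564.7 µg/mL·hr

Trapezoidal AUC_0→15:
  [0→4]: (0.00+57.30)/2 × 4 = 114.6
  [4→5]: (57.30+56.56)/2 × 1 = 56.93
  [5→6.5]: (56.56+52.34)/2 × 1.5 = 81.675
  [6.5→7]: (52.34+50.51)/2 × 0.5 = 25.7125
  [7→11]: (50.51+34.98)/2 × 4 = 170.98
  [11→12]: (34.98+31.53)/2 × 1 = 33.255
  [12→15]: (31.53+22.83)/2 × 3 = 81.54
  Sum = 564.6925 µg/mL·hr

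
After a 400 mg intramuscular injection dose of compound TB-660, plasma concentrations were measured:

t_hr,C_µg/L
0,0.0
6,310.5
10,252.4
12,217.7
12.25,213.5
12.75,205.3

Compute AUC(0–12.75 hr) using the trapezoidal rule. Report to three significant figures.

Trapezoidal AUC_0→12.75:
  [0→6]: (0.0+310.5)/2 × 6 = 931.5
  [6→10]: (310.5+252.4)/2 × 4 = 1125.8
  [10→12]: (252.4+217.7)/2 × 2 = 470.1
  [12→12.25]: (217.7+213.5)/2 × 0.25 = 53.9
  [12.25→12.75]: (213.5+205.3)/2 × 0.5 = 104.7
  Sum = 2686.0 µg/L·hr

AUC = 2690 µg/L·hr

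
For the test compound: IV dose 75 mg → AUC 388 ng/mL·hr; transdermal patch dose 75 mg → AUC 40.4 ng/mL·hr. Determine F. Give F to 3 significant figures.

F = (AUC_ev / D_ev) / (AUC_iv / D_iv)
  = (40.4/75) / (388/75)
  = 0.538667 / 5.17333 = 0.1041

F = 0.104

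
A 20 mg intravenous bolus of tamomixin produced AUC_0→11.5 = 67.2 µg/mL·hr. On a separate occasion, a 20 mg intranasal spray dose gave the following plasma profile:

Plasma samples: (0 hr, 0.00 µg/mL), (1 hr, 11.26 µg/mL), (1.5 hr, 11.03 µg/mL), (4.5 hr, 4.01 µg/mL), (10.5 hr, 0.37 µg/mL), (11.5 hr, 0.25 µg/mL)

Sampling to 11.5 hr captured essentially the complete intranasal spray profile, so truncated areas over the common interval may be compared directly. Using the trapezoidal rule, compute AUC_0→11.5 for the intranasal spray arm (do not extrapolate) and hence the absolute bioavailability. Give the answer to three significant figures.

F = 0.703

Trapezoidal AUC_0→11.5 (intranasal spray):
  [0→1]: (0.00+11.26)/2 × 1 = 5.63
  [1→1.5]: (11.26+11.03)/2 × 0.5 = 5.5725
  [1.5→4.5]: (11.03+4.01)/2 × 3 = 22.56
  [4.5→10.5]: (4.01+0.37)/2 × 6 = 13.14
  [10.5→11.5]: (0.37+0.25)/2 × 1 = 0.31
  Sum = 47.2125 µg/mL·hr
F = (AUC_ev/D_ev)/(AUC_iv/D_iv) = (47.2125/20)/(67.2/20) = 2.360625/3.36 = 0.7026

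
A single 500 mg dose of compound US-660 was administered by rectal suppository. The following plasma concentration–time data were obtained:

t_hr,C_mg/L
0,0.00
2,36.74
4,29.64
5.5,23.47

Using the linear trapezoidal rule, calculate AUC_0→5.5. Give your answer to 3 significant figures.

AUC = 143 mg/L·hr

Trapezoidal AUC_0→5.5:
  [0→2]: (0.00+36.74)/2 × 2 = 36.74
  [2→4]: (36.74+29.64)/2 × 2 = 66.38
  [4→5.5]: (29.64+23.47)/2 × 1.5 = 39.8325
  Sum = 142.9525 mg/L·hr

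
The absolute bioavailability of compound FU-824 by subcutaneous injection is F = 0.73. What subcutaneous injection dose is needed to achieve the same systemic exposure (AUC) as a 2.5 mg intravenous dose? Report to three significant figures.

For equal systemic exposure: F × D_ev = D_iv
D_ev = D_iv / F = 2.5 / 0.73 = 3.42466 mg

D_subcutaneous = 3.42 mg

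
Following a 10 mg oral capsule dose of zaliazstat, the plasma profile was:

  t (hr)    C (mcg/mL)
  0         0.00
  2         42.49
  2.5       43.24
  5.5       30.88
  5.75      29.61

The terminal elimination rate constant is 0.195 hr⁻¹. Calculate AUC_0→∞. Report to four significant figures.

AUC = 334.5 mcg/mL·hr

Trapezoidal AUC_0→5.75:
  [0→2]: (0.00+42.49)/2 × 2 = 42.49
  [2→2.5]: (42.49+43.24)/2 × 0.5 = 21.4325
  [2.5→5.5]: (43.24+30.88)/2 × 3 = 111.18
  [5.5→5.75]: (30.88+29.61)/2 × 0.25 = 7.56125
  Sum = 182.66375 mcg/mL·hr
Extrapolated tail: C_last / k_e = 29.61 / 0.195 = 151.846
AUC_0→∞ = 182.66375 + 151.846 = 334.50975 mcg/mL·hr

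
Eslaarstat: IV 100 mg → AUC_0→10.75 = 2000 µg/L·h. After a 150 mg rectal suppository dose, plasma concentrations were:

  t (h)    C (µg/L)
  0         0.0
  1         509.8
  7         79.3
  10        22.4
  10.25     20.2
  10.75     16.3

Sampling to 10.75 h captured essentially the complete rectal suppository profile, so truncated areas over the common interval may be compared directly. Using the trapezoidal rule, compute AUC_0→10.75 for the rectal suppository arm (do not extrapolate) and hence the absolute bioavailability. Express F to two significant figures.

Trapezoidal AUC_0→10.75 (rectal suppository):
  [0→1]: (0.0+509.8)/2 × 1 = 254.9
  [1→7]: (509.8+79.3)/2 × 6 = 1767.3
  [7→10]: (79.3+22.4)/2 × 3 = 152.55
  [10→10.25]: (22.4+20.2)/2 × 0.25 = 5.325
  [10.25→10.75]: (20.2+16.3)/2 × 0.5 = 9.125
  Sum = 2189.2 µg/L·h
F = (AUC_ev/D_ev)/(AUC_iv/D_iv) = (2189.2/150)/(2000/100) = 14.5947/20 = 0.7297

F = 0.73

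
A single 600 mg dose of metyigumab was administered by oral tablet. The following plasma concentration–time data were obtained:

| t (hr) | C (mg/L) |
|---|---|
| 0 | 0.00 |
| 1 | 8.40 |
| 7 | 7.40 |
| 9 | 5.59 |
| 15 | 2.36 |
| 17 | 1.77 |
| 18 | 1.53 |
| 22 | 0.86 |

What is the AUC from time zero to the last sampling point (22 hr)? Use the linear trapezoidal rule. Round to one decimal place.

AUC = 99.0 mg/L·hr

Trapezoidal AUC_0→22:
  [0→1]: (0.00+8.40)/2 × 1 = 4.2
  [1→7]: (8.40+7.40)/2 × 6 = 47.4
  [7→9]: (7.40+5.59)/2 × 2 = 12.99
  [9→15]: (5.59+2.36)/2 × 6 = 23.85
  [15→17]: (2.36+1.77)/2 × 2 = 4.13
  [17→18]: (1.77+1.53)/2 × 1 = 1.65
  [18→22]: (1.53+0.86)/2 × 4 = 4.78
  Sum = 99.0 mg/L·hr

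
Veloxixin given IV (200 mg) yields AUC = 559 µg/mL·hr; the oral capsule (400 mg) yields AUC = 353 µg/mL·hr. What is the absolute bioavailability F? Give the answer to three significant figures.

F = 0.316

F = (AUC_ev / D_ev) / (AUC_iv / D_iv)
  = (353/400) / (559/200)
  = 0.8825 / 2.795 = 0.3157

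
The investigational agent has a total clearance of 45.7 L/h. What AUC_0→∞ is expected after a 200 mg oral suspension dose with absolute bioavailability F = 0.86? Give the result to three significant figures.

AUC_0→∞ = F × Dose / CL
        = 0.86 × 200 / 45.7 = 3.76368 mg/L·h

AUC = 3.76 mg/L·h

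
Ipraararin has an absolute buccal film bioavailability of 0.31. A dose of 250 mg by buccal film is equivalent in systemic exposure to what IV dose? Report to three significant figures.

Systemic exposure from an extravascular dose = F × D_ev, so the equivalent IV dose is F × D_ev.
D_iv = F × D_ev = 0.31 × 250 = 77.5 mg

D_iv = 77.5 mg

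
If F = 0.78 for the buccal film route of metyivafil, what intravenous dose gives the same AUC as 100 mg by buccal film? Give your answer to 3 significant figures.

Systemic exposure from an extravascular dose = F × D_ev, so the equivalent IV dose is F × D_ev.
D_iv = F × D_ev = 0.78 × 100 = 78 mg

D_iv = 78.0 mg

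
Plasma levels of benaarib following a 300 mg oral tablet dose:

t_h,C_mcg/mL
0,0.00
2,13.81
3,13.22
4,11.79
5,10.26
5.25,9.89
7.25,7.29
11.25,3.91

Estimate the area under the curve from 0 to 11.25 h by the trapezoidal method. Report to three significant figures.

Trapezoidal AUC_0→11.25:
  [0→2]: (0.00+13.81)/2 × 2 = 13.81
  [2→3]: (13.81+13.22)/2 × 1 = 13.515
  [3→4]: (13.22+11.79)/2 × 1 = 12.505
  [4→5]: (11.79+10.26)/2 × 1 = 11.025
  [5→5.25]: (10.26+9.89)/2 × 0.25 = 2.51875
  [5.25→7.25]: (9.89+7.29)/2 × 2 = 17.18
  [7.25→11.25]: (7.29+3.91)/2 × 4 = 22.4
  Sum = 92.95375 mcg/mL·h

AUC = 93.0 mcg/mL·h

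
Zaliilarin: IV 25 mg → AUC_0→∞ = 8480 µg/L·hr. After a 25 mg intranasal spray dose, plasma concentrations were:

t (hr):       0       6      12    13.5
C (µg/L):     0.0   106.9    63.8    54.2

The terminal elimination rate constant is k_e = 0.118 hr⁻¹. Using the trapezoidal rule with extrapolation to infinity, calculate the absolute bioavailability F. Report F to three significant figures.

Trapezoidal AUC_0→13.5 (intranasal spray):
  [0→6]: (0.0+106.9)/2 × 6 = 320.7
  [6→12]: (106.9+63.8)/2 × 6 = 512.1
  [12→13.5]: (63.8+54.2)/2 × 1.5 = 88.5
  Sum = 921.3 µg/L·hr
Tail: C_last/k_e = 54.2/0.118 = 459.322
AUC_0→∞ (intranasal spray) = 921.3 + 459.322 = 1380.622 µg/L·hr
F = (AUC_ev/D_ev)/(AUC_iv/D_iv) = (1380.622/25)/(8480/25) = 55.22488/339.2 = 0.1628

F = 0.163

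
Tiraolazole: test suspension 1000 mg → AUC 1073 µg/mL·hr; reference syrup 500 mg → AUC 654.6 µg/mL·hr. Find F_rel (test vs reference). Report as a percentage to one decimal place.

F_rel = 82.0%

F_rel = (AUC_test/D_test) / (AUC_ref/D_ref)
      = (1073/1000) / (654.6/500)
      = 1.073 / 1.3092 = 0.8196 = 81.96%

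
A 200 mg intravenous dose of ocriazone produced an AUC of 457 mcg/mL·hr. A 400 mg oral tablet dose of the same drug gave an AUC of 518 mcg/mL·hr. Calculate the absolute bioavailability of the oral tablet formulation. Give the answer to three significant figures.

F = (AUC_ev / D_ev) / (AUC_iv / D_iv)
  = (518/400) / (457/200)
  = 1.295 / 2.285 = 0.5667

F = 0.567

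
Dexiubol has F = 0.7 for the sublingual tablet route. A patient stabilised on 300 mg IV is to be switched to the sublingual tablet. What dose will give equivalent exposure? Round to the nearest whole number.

D_sublingual = 429 mg

For equal systemic exposure: F × D_ev = D_iv
D_ev = D_iv / F = 300 / 0.7 = 428.571 mg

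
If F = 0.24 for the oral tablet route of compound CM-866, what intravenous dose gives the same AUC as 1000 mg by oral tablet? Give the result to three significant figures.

D_iv = 240 mg

Systemic exposure from an extravascular dose = F × D_ev, so the equivalent IV dose is F × D_ev.
D_iv = F × D_ev = 0.24 × 1000 = 240 mg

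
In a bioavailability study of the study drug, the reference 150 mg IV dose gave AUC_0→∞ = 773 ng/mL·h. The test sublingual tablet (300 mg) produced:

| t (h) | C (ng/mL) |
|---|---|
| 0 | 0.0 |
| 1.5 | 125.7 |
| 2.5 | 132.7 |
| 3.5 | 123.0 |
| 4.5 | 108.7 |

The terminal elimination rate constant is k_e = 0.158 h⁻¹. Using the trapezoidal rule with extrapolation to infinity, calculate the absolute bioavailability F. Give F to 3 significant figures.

Trapezoidal AUC_0→4.5 (sublingual tablet):
  [0→1.5]: (0.0+125.7)/2 × 1.5 = 94.275
  [1.5→2.5]: (125.7+132.7)/2 × 1 = 129.2
  [2.5→3.5]: (132.7+123.0)/2 × 1 = 127.85
  [3.5→4.5]: (123.0+108.7)/2 × 1 = 115.85
  Sum = 467.175 ng/mL·h
Tail: C_last/k_e = 108.7/0.158 = 687.975
AUC_0→∞ (sublingual tablet) = 467.175 + 687.975 = 1155.15 ng/mL·h
F = (AUC_ev/D_ev)/(AUC_iv/D_iv) = (1155.15/300)/(773/150) = 3.8505/5.15333 = 0.7472

F = 0.747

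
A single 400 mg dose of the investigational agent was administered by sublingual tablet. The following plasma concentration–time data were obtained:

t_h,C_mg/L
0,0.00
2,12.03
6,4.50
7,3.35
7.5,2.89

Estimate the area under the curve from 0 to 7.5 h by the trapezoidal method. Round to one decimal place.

AUC = 50.6 mg/L·h

Trapezoidal AUC_0→7.5:
  [0→2]: (0.00+12.03)/2 × 2 = 12.03
  [2→6]: (12.03+4.50)/2 × 4 = 33.06
  [6→7]: (4.50+3.35)/2 × 1 = 3.925
  [7→7.5]: (3.35+2.89)/2 × 0.5 = 1.56
  Sum = 50.575 mg/L·h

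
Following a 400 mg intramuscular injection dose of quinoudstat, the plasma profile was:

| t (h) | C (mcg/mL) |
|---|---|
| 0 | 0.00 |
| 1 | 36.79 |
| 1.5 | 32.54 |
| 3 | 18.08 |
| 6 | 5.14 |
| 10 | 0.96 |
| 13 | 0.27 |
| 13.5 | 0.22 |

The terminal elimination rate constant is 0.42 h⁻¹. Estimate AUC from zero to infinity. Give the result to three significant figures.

Trapezoidal AUC_0→13.5:
  [0→1]: (0.00+36.79)/2 × 1 = 18.395
  [1→1.5]: (36.79+32.54)/2 × 0.5 = 17.3325
  [1.5→3]: (32.54+18.08)/2 × 1.5 = 37.965
  [3→6]: (18.08+5.14)/2 × 3 = 34.83
  [6→10]: (5.14+0.96)/2 × 4 = 12.2
  [10→13]: (0.96+0.27)/2 × 3 = 1.845
  [13→13.5]: (0.27+0.22)/2 × 0.5 = 0.1225
  Sum = 122.69 mcg/mL·h
Extrapolated tail: C_last / k_e = 0.22 / 0.42 = 0.524
AUC_0→∞ = 122.69 + 0.524 = 123.214 mcg/mL·h

AUC = 123 mcg/mL·h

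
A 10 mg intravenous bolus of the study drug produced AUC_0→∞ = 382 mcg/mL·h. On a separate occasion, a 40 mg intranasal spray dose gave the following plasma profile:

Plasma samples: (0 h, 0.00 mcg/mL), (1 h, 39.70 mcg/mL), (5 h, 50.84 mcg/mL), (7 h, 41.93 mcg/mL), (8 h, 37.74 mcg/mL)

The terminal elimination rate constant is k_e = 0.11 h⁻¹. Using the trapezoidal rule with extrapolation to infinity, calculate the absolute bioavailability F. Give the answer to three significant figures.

F = 0.443

Trapezoidal AUC_0→8 (intranasal spray):
  [0→1]: (0.00+39.70)/2 × 1 = 19.85
  [1→5]: (39.70+50.84)/2 × 4 = 181.08
  [5→7]: (50.84+41.93)/2 × 2 = 92.77
  [7→8]: (41.93+37.74)/2 × 1 = 39.835
  Sum = 333.535 mcg/mL·h
Tail: C_last/k_e = 37.74/0.11 = 343.091
AUC_0→∞ (intranasal spray) = 333.535 + 343.091 = 676.626 mcg/mL·h
F = (AUC_ev/D_ev)/(AUC_iv/D_iv) = (676.626/40)/(382/10) = 16.91565/38.2 = 0.4428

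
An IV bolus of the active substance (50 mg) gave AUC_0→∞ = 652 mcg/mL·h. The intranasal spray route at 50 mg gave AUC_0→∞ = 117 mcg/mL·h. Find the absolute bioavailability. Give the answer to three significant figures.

F = 0.179

F = (AUC_ev / D_ev) / (AUC_iv / D_iv)
  = (117/50) / (652/50)
  = 2.34 / 13.04 = 0.1794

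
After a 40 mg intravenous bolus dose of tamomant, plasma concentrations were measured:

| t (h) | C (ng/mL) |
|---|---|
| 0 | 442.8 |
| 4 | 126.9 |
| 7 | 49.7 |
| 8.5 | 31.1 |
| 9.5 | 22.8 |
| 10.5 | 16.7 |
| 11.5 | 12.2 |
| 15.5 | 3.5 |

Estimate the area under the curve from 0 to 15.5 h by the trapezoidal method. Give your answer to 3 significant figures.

Trapezoidal AUC_0→15.5:
  [0→4]: (442.8+126.9)/2 × 4 = 1139.4
  [4→7]: (126.9+49.7)/2 × 3 = 264.9
  [7→8.5]: (49.7+31.1)/2 × 1.5 = 60.6
  [8.5→9.5]: (31.1+22.8)/2 × 1 = 26.95
  [9.5→10.5]: (22.8+16.7)/2 × 1 = 19.75
  [10.5→11.5]: (16.7+12.2)/2 × 1 = 14.45
  [11.5→15.5]: (12.2+3.5)/2 × 4 = 31.4
  Sum = 1557.45 ng/mL·h

AUC = 1560 ng/mL·h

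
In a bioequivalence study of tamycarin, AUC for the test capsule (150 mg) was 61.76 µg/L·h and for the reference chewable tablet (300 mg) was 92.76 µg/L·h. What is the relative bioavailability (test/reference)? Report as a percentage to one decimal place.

F_rel = (AUC_test/D_test) / (AUC_ref/D_ref)
      = (61.76/150) / (92.76/300)
      = 0.411733 / 0.3092 = 1.3316 = 133.16%

F_rel = 133.2%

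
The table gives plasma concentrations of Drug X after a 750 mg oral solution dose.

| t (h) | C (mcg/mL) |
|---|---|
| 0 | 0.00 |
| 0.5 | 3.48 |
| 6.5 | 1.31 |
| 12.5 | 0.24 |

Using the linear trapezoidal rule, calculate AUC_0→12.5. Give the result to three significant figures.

Trapezoidal AUC_0→12.5:
  [0→0.5]: (0.00+3.48)/2 × 0.5 = 0.87
  [0.5→6.5]: (3.48+1.31)/2 × 6 = 14.37
  [6.5→12.5]: (1.31+0.24)/2 × 6 = 4.65
  Sum = 19.89 mcg/mL·h

AUC = 19.9 mcg/mL·h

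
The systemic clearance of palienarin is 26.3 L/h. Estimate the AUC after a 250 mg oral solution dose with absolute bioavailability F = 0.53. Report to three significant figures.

AUC = 5.04 mg/L·h

AUC_0→∞ = F × Dose / CL
        = 0.53 × 250 / 26.3 = 5.03802 mg/L·h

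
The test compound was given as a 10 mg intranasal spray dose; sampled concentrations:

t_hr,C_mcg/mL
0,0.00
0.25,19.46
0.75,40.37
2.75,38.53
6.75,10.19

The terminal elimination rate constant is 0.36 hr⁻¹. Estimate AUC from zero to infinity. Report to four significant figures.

AUC = 222.0 mcg/mL·hr

Trapezoidal AUC_0→6.75:
  [0→0.25]: (0.00+19.46)/2 × 0.25 = 2.4325
  [0.25→0.75]: (19.46+40.37)/2 × 0.5 = 14.9575
  [0.75→2.75]: (40.37+38.53)/2 × 2 = 78.9
  [2.75→6.75]: (38.53+10.19)/2 × 4 = 97.44
  Sum = 193.73 mcg/mL·hr
Extrapolated tail: C_last / k_e = 10.19 / 0.36 = 28.306
AUC_0→∞ = 193.73 + 28.306 = 222.036 mcg/mL·hr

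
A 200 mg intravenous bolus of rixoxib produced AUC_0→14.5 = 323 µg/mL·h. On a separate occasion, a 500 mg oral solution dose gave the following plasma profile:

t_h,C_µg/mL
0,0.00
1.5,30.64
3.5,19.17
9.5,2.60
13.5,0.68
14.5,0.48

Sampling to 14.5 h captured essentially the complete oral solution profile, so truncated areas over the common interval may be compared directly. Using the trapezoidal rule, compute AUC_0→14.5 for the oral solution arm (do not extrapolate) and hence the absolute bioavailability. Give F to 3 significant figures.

Trapezoidal AUC_0→14.5 (oral solution):
  [0→1.5]: (0.00+30.64)/2 × 1.5 = 22.98
  [1.5→3.5]: (30.64+19.17)/2 × 2 = 49.81
  [3.5→9.5]: (19.17+2.60)/2 × 6 = 65.31
  [9.5→13.5]: (2.60+0.68)/2 × 4 = 6.56
  [13.5→14.5]: (0.68+0.48)/2 × 1 = 0.58
  Sum = 145.24 µg/mL·h
F = (AUC_ev/D_ev)/(AUC_iv/D_iv) = (145.24/500)/(323/200) = 0.29048/1.615 = 0.1799

F = 0.180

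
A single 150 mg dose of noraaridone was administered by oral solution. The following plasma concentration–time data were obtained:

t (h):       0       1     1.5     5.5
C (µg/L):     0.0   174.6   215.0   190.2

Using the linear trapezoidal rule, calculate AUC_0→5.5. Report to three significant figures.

AUC = 995 µg/L·h

Trapezoidal AUC_0→5.5:
  [0→1]: (0.0+174.6)/2 × 1 = 87.3
  [1→1.5]: (174.6+215.0)/2 × 0.5 = 97.4
  [1.5→5.5]: (215.0+190.2)/2 × 4 = 810.4
  Sum = 995.1 µg/L·h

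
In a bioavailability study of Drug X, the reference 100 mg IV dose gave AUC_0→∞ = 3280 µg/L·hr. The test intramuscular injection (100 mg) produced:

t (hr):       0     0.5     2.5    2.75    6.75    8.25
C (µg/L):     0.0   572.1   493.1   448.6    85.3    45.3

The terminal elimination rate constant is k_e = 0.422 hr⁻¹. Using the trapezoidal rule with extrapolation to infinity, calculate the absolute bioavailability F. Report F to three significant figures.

F = 0.792

Trapezoidal AUC_0→8.25 (intramuscular injection):
  [0→0.5]: (0.0+572.1)/2 × 0.5 = 143.025
  [0.5→2.5]: (572.1+493.1)/2 × 2 = 1065.2
  [2.5→2.75]: (493.1+448.6)/2 × 0.25 = 117.7125
  [2.75→6.75]: (448.6+85.3)/2 × 4 = 1067.8
  [6.75→8.25]: (85.3+45.3)/2 × 1.5 = 97.95
  Sum = 2491.6875 µg/L·hr
Tail: C_last/k_e = 45.3/0.422 = 107.346
AUC_0→∞ (intramuscular injection) = 2491.6875 + 107.346 = 2599.0335 µg/L·hr
F = (AUC_ev/D_ev)/(AUC_iv/D_iv) = (2599.0335/100)/(3280/100) = 25.990335/32.8 = 0.7924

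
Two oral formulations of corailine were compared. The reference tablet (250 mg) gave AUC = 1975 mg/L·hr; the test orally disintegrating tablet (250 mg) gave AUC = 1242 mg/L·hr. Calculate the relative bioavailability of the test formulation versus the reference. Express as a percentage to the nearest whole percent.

F_rel = 63%

F_rel = (AUC_test/D_test) / (AUC_ref/D_ref)
      = (1242/250) / (1975/250)
      = 4.968 / 7.9 = 0.6289 = 62.89%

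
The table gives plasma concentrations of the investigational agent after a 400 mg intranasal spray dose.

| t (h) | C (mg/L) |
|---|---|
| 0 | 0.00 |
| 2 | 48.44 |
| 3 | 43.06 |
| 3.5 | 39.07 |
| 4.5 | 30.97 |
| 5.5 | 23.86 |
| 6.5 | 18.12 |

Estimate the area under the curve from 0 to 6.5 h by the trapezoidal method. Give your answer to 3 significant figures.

Trapezoidal AUC_0→6.5:
  [0→2]: (0.00+48.44)/2 × 2 = 48.44
  [2→3]: (48.44+43.06)/2 × 1 = 45.75
  [3→3.5]: (43.06+39.07)/2 × 0.5 = 20.5325
  [3.5→4.5]: (39.07+30.97)/2 × 1 = 35.02
  [4.5→5.5]: (30.97+23.86)/2 × 1 = 27.415
  [5.5→6.5]: (23.86+18.12)/2 × 1 = 20.99
  Sum = 198.1475 mg/L·h

AUC = 198 mg/L·h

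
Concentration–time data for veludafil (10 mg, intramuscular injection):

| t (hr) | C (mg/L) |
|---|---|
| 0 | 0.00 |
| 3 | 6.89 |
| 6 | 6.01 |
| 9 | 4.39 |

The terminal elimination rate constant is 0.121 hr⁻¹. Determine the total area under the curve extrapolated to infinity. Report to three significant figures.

AUC = 81.6 mg/L·hr

Trapezoidal AUC_0→9:
  [0→3]: (0.00+6.89)/2 × 3 = 10.335
  [3→6]: (6.89+6.01)/2 × 3 = 19.35
  [6→9]: (6.01+4.39)/2 × 3 = 15.6
  Sum = 45.285 mg/L·hr
Extrapolated tail: C_last / k_e = 4.39 / 0.121 = 36.281
AUC_0→∞ = 45.285 + 36.281 = 81.566 mg/L·hr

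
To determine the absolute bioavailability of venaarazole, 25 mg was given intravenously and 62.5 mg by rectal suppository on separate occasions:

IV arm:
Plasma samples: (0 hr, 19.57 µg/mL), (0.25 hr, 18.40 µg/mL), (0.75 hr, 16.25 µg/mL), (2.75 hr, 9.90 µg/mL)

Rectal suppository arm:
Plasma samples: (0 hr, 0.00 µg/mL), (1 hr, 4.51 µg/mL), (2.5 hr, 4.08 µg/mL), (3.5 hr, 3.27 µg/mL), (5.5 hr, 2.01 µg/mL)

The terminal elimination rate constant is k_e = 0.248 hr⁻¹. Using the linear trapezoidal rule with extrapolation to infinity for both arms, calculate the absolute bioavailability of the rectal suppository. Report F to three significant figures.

F = 0.130

Trapezoidal AUC_0→2.75 (IV):
  [0→0.25]: (19.57+18.40)/2 × 0.25 = 4.74625
  [0.25→0.75]: (18.40+16.25)/2 × 0.5 = 8.6625
  [0.75→2.75]: (16.25+9.90)/2 × 2 = 26.15
  Sum = 39.55875 µg/mL·hr
IV tail: 9.90/0.248 = 39.919; AUC_iv,0→∞ = 39.55875 + 39.919 = 79.47775 µg/mL·hr
Trapezoidal AUC_0→5.5 (rectal suppository):
  [0→1]: (0.00+4.51)/2 × 1 = 2.255
  [1→2.5]: (4.51+4.08)/2 × 1.5 = 6.4425
  [2.5→3.5]: (4.08+3.27)/2 × 1 = 3.675
  [3.5→5.5]: (3.27+2.01)/2 × 2 = 5.28
  Sum = 17.6525 µg/mL·hr
rectal suppository tail: 2.01/0.248 = 8.105; AUC_ev,0→∞ = 17.6525 + 8.105 = 25.7575 µg/mL·hr
F = (AUC_ev/D_ev)/(AUC_iv/D_iv) = (25.7575/62.5)/(79.47775/25) = 0.41212/3.17911 = 0.1296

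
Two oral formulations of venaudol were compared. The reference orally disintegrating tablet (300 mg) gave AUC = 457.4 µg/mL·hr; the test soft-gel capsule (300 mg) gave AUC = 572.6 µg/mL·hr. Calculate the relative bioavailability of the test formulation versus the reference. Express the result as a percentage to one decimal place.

F_rel = 125.2%

F_rel = (AUC_test/D_test) / (AUC_ref/D_ref)
      = (572.6/300) / (457.4/300)
      = 1.90867 / 1.52467 = 1.2519 = 125.19%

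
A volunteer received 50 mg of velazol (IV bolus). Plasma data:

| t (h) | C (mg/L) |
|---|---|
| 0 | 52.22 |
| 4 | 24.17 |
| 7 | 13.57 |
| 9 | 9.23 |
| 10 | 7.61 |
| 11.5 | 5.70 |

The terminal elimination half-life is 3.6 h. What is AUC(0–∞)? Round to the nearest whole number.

Trapezoidal AUC_0→11.5:
  [0→4]: (52.22+24.17)/2 × 4 = 152.78
  [4→7]: (24.17+13.57)/2 × 3 = 56.61
  [7→9]: (13.57+9.23)/2 × 2 = 22.8
  [9→10]: (9.23+7.61)/2 × 1 = 8.42
  [10→11.5]: (7.61+5.70)/2 × 1.5 = 9.9825
  Sum = 250.5925 mg/L·h
k_e = ln2 / t½ = 0.693147 / 3.6 = 0.1925 h^-1
Extrapolated tail: C_last / k_e = 5.70 / 0.1925 = 29.610
AUC_0→∞ = 250.5925 + 29.610 = 280.2025 mg/L·h

AUC = 280 mg/L·h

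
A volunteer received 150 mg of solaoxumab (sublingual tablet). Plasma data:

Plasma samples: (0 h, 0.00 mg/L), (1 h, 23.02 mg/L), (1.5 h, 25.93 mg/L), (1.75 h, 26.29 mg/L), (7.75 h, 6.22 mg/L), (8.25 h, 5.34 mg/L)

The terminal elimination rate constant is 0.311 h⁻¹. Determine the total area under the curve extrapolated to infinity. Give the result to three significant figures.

AUC = 148 mg/L·h

Trapezoidal AUC_0→8.25:
  [0→1]: (0.00+23.02)/2 × 1 = 11.51
  [1→1.5]: (23.02+25.93)/2 × 0.5 = 12.2375
  [1.5→1.75]: (25.93+26.29)/2 × 0.25 = 6.5275
  [1.75→7.75]: (26.29+6.22)/2 × 6 = 97.53
  [7.75→8.25]: (6.22+5.34)/2 × 0.5 = 2.89
  Sum = 130.695 mg/L·h
Extrapolated tail: C_last / k_e = 5.34 / 0.311 = 17.170
AUC_0→∞ = 130.695 + 17.170 = 147.865 mg/L·h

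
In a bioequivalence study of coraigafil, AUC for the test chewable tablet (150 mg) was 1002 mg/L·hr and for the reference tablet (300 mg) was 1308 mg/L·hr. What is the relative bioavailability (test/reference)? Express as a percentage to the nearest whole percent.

F_rel = 153%

F_rel = (AUC_test/D_test) / (AUC_ref/D_ref)
      = (1002/150) / (1308/300)
      = 6.68 / 4.36 = 1.5321 = 153.21%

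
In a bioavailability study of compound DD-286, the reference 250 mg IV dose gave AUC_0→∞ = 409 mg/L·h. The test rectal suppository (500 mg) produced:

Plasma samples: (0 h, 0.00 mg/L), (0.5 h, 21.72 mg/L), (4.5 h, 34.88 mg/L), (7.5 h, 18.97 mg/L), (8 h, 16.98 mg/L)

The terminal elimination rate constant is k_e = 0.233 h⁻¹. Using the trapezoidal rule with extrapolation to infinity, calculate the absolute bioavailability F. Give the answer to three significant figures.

Trapezoidal AUC_0→8 (rectal suppository):
  [0→0.5]: (0.00+21.72)/2 × 0.5 = 5.43
  [0.5→4.5]: (21.72+34.88)/2 × 4 = 113.2
  [4.5→7.5]: (34.88+18.97)/2 × 3 = 80.775
  [7.5→8]: (18.97+16.98)/2 × 0.5 = 8.9875
  Sum = 208.3925 mg/L·h
Tail: C_last/k_e = 16.98/0.233 = 72.876
AUC_0→∞ (rectal suppository) = 208.3925 + 72.876 = 281.2685 mg/L·h
F = (AUC_ev/D_ev)/(AUC_iv/D_iv) = (281.2685/500)/(409/250) = 0.562537/1.636 = 0.3438

F = 0.344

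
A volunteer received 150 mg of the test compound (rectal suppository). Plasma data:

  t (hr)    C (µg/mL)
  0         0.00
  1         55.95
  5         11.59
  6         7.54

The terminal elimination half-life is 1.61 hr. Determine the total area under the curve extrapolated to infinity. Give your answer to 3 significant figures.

Trapezoidal AUC_0→6:
  [0→1]: (0.00+55.95)/2 × 1 = 27.975
  [1→5]: (55.95+11.59)/2 × 4 = 135.08
  [5→6]: (11.59+7.54)/2 × 1 = 9.565
  Sum = 172.62 µg/mL·hr
k_e = ln2 / t½ = 0.693147 / 1.61 = 0.4305 hr^-1
Extrapolated tail: C_last / k_e = 7.54 / 0.4305 = 17.515
AUC_0→∞ = 172.62 + 17.515 = 190.135 µg/mL·hr

AUC = 190 µg/mL·hr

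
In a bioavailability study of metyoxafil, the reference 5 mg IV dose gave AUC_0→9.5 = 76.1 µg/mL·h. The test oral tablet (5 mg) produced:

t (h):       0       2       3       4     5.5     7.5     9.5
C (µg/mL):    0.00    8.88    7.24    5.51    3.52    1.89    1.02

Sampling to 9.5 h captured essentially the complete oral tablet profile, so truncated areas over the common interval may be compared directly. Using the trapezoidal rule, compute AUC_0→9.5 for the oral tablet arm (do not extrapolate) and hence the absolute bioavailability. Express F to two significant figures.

Trapezoidal AUC_0→9.5 (oral tablet):
  [0→2]: (0.00+8.88)/2 × 2 = 8.88
  [2→3]: (8.88+7.24)/2 × 1 = 8.06
  [3→4]: (7.24+5.51)/2 × 1 = 6.375
  [4→5.5]: (5.51+3.52)/2 × 1.5 = 6.7725
  [5.5→7.5]: (3.52+1.89)/2 × 2 = 5.41
  [7.5→9.5]: (1.89+1.02)/2 × 2 = 2.91
  Sum = 38.4075 µg/mL·h
F = (AUC_ev/D_ev)/(AUC_iv/D_iv) = (38.4075/5)/(76.1/5) = 7.6815/15.22 = 0.5047

F = 0.50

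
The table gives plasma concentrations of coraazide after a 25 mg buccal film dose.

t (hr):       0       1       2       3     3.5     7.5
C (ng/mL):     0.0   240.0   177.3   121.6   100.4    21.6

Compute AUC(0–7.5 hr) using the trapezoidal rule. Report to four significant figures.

Trapezoidal AUC_0→7.5:
  [0→1]: (0.0+240.0)/2 × 1 = 120.0
  [1→2]: (240.0+177.3)/2 × 1 = 208.65
  [2→3]: (177.3+121.6)/2 × 1 = 149.45
  [3→3.5]: (121.6+100.4)/2 × 0.5 = 55.5
  [3.5→7.5]: (100.4+21.6)/2 × 4 = 244.0
  Sum = 777.6 ng/mL·hr

AUC = 777.6 ng/mL·hr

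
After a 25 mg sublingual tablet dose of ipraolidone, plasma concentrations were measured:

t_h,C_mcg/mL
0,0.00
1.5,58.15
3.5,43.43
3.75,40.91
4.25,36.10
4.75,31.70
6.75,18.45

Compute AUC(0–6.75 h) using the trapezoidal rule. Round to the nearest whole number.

AUC = 242 mcg/mL·h

Trapezoidal AUC_0→6.75:
  [0→1.5]: (0.00+58.15)/2 × 1.5 = 43.6125
  [1.5→3.5]: (58.15+43.43)/2 × 2 = 101.58
  [3.5→3.75]: (43.43+40.91)/2 × 0.25 = 10.5425
  [3.75→4.25]: (40.91+36.10)/2 × 0.5 = 19.2525
  [4.25→4.75]: (36.10+31.70)/2 × 0.5 = 16.95
  [4.75→6.75]: (31.70+18.45)/2 × 2 = 50.15
  Sum = 242.0875 mcg/mL·h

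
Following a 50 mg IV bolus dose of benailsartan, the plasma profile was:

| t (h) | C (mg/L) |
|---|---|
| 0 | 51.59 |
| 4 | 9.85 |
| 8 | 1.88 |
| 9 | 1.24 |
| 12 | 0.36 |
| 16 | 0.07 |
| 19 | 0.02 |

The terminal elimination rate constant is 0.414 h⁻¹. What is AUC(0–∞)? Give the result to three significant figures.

AUC = 151 mg/L·h

Trapezoidal AUC_0→19:
  [0→4]: (51.59+9.85)/2 × 4 = 122.88
  [4→8]: (9.85+1.88)/2 × 4 = 23.46
  [8→9]: (1.88+1.24)/2 × 1 = 1.56
  [9→12]: (1.24+0.36)/2 × 3 = 2.4
  [12→16]: (0.36+0.07)/2 × 4 = 0.86
  [16→19]: (0.07+0.02)/2 × 3 = 0.135
  Sum = 151.295 mg/L·h
Extrapolated tail: C_last / k_e = 0.02 / 0.414 = 0.048
AUC_0→∞ = 151.295 + 0.048 = 151.343 mg/L·h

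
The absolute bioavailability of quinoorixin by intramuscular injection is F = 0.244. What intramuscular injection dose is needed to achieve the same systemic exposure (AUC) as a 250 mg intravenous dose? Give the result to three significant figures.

D_intramuscular = 1020 mg

For equal systemic exposure: F × D_ev = D_iv
D_ev = D_iv / F = 250 / 0.244 = 1024.59 mg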